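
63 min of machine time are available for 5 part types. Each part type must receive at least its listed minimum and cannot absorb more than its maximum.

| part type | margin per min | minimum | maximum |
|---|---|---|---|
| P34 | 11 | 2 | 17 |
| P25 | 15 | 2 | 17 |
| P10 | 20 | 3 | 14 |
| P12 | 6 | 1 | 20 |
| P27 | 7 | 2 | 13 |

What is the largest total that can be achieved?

Meeting every minimum uses 2+2+3+1+2 = 10 min, leaving 53.
Order the part types by margin per min: P10 20 > P25 15 > P34 11 > P27 7 > P12 6.
P10: +11 to 14 (cap) → 42 left.
Give P25 15 more to hit its cap of 17 → 27 left.
P34 takes 15 more to reach its cap of 17 → 12 left.
P27: +11 to 13 (cap) → 1 left.
P12: +1 (room for 19) → 2. Pool exhausted.
Total = 11×17 + 15×17 + 20×14 + 6×2 + 7×13 = 825.

825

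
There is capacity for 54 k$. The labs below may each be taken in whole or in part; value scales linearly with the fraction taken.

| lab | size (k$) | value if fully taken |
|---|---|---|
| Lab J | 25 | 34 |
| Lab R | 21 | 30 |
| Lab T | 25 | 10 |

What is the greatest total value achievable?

67.2

Best value per unit of size first: Lab R 30/21≈1.43, Lab J 34/25≈1.36, Lab T 10/25≈0.4.
All 21 k$ of Lab R fit (value 30) — 33 remain.
All 25 k$ of Lab J fit (value 34) — 8 remain.
8 k$ left: a 8/25 share of Lab T gives 10×8/25 = 3.2.
Total value = 67.2.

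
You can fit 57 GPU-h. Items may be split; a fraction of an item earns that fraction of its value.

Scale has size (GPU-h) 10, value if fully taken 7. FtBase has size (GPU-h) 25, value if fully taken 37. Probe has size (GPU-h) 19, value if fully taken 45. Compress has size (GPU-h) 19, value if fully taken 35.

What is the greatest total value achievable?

108.12

Rank by value-to-size ratio: Probe 45/19≈2.37, Compress 35/19≈1.84, FtBase 37/25≈1.48, Scale 7/10≈0.7.
Take all of Probe (19 GPU-h, value 45) → 38 GPU-h left.
Compress: take in full, 19 GPU-h for value 35 → 19 left.
19 GPU-h left: a 19/25 share of FtBase gives 37×19/25 = 28.12.
Total value = 108.12.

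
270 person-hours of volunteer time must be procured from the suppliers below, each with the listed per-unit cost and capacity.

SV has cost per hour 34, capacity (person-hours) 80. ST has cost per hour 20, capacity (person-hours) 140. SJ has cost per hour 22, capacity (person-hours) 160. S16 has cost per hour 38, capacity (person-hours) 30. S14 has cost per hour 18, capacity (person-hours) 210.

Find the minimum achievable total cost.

4980

Cheapest first:
S14 (18): use full 210 ; 60 person-hours to go.
ST at 20: take 60 of its 140 ; requirement met.
SJ, SV, S16: unused.
Cost = 210×18 + 60×20 = 4980.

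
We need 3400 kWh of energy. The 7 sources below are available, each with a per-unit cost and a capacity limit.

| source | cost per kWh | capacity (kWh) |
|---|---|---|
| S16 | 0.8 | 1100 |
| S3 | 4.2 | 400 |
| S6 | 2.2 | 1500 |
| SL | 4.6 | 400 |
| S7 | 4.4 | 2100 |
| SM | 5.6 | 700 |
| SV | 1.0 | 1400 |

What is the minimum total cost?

Cheapest first:
S16 (0.8): use full 1100 — 2300 kWh to go.
SV (1.0): use full 1400 — 900 kWh to go.
Take 900 from S6 at 2.2 to finish.
S3, S7, SL, SM: unused.
Cost = 1100×0.8 + 1400×1.0 + 900×2.2 = 4260.

4260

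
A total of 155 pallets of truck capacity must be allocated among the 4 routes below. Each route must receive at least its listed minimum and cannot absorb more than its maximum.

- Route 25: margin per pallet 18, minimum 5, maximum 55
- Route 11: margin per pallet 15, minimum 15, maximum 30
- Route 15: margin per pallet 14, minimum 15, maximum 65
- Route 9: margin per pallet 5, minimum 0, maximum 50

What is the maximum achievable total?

2375

Meeting every minimum uses 5+15+15+0 = 35 pallets, leaving 120.
Rank by margin per pallet: Route 25 18 > Route 11 15 > Route 15 14 > Route 9 5.
Route 25: +50 to 55 (cap) — 70 left.
Give Route 11 15 more to hit its cap of 30 — 55 left.
Give Route 15 50 more to hit its cap of 65 — 5 left.
Only 5 left; Route 9 takes them to reach 5.
Total = 18×55 + 15×30 + 14×65 + 5×5 = 2375.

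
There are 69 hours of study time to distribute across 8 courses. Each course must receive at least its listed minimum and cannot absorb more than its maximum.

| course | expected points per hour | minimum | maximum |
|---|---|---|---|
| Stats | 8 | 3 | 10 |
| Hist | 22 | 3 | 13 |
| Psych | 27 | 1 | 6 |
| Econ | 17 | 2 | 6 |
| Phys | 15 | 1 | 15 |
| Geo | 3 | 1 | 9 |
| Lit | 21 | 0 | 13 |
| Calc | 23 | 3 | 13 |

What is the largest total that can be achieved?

1359

Meeting every minimum uses 3+3+1+2+1+1+0+3 = 14 hours, leaving 55.
Rank by expected points per hour: Psych 27 > Calc 23 > Hist 22 > Lit 21 > Econ 17 > Phys 15 > Stats 8 > Geo 3.
Psych: +5 to 6 (cap) ; 50 left.
Give Calc 10 more to hit its cap of 13 ; 40 left.
Hist: +10 to 13 (cap) ; 30 left.
Give Lit 13 more to hit its cap of 13 ; 17 left.
Give Econ 4 more to hit its cap of 6 ; 13 left.
Phys has room for 14 more but only 13 remain, so it gets 14.
Total = 8×3 + 22×13 + 27×6 + 17×6 + 15×14 + 3×1 + 21×13 + 23×13 = 1359.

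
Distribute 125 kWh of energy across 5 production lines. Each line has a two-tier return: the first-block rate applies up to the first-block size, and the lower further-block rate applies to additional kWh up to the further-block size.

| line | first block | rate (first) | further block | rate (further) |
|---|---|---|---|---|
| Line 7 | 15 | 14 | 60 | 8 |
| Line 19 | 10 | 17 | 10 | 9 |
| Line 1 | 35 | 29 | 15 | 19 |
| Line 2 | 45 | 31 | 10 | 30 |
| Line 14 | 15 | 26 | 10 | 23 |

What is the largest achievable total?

Treat each block as its own option and order by rate: Line 2/T1 31 > Line 2/T2 30 > Line 1/T1 29 > Line 14/T1 26 > Line 14/T2 23 > Line 1/T2 19 > Line 19/T1 17 > Line 7/T1 14 > Line 19/T2 9 > Line 7/T2 8.
Line 2/T1 (31): +45 — 80 left.
Fill Line 2 T2 block (10 at 30) — 70 left.
Line 1 T1 at 29: fill all 35 — 35 left.
Line 14 T1 at 26: fill all 15 — 20 left.
Fill Line 14 T2 block (10 at 23) — 10 left.
Line 1 T2 at 19: only 10 left, fill 10.
Total = 31×45 + 30×10 + 29×35 + 26×15 + 23×10 + 19×10 = 3520.

3520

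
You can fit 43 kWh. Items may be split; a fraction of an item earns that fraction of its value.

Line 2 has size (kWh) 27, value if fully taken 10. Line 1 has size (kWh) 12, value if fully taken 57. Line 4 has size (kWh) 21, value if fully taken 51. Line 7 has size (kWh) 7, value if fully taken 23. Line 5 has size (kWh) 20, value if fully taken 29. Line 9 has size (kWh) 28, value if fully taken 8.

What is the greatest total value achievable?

Sort by value density: Line 1 57/12≈4.75, Line 7 23/7≈3.29, Line 4 51/21≈2.43, Line 5 29/20≈1.45, Line 2 10/27≈0.37, Line 9 8/28≈0.286.
Take all of Line 1 (12 kWh, value 57) → 31 kWh left.
All 7 kWh of Line 7 fit (value 23) → 24 remain.
Take all of Line 4 (21 kWh, value 51) → 3 kWh left.
Fill the last 3 kWh with part of Line 5: 3/20 of it earns 4.35.
Total value = 135.35.

135.35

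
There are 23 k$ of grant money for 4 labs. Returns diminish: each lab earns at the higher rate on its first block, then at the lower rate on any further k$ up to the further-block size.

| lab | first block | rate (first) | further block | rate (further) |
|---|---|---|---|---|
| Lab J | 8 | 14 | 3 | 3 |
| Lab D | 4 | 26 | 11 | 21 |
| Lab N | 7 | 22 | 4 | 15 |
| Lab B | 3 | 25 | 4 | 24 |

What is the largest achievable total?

534

Rank every tier by rate: Lab D/tier1 26 > Lab B/tier1 25 > Lab B/tier2 24 > Lab N/tier1 22 > Lab D/tier2 21 > Lab N/tier2 15 > Lab J/tier1 14 > Lab J/tier2 3.
Fill Lab D tier1 block (4 at 26) → 19 left.
Fill Lab B tier1 block (3 at 25) → 16 left.
Lab B tier2 at 24: fill all 4 → 12 left.
Lab N/tier1 (22): +7 → 5 left.
Lab D/tier2: +5 of 11 at 21; pool empty.
Total = 26×4 + 25×3 + 24×4 + 22×7 + 21×5 = 534.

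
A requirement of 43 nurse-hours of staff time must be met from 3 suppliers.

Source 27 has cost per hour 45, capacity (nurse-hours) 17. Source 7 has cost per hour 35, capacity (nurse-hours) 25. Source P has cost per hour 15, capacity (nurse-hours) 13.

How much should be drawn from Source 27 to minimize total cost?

5

Fill from the cheapest supplier first.
Take 13 from Source P at 15 — need 30 more.
Take 25 from Source 7 at 35 — need 5 more.
Take 5 from Source 27 at 45 to finish.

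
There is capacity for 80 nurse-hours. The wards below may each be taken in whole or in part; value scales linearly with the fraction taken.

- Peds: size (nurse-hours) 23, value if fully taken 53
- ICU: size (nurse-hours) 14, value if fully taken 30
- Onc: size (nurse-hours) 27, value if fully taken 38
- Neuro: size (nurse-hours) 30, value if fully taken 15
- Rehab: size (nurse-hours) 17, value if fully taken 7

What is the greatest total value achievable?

129

Sort by value density: Peds 53/23≈2.3, ICU 30/14≈2.14, Onc 38/27≈1.41, Neuro 15/30≈0.5, Rehab 7/17≈0.412.
Take all of Peds (23 nurse-hours, value 53) ; 57 nurse-hours left.
All 14 nurse-hours of ICU fit (value 30) ; 43 remain.
Onc: take in full, 27 nurse-hours for value 38 ; 16 left.
Only 16 nurse-hours remain; take 16/30 of Neuro for value 15×16/30 = 8.
Total value = 129.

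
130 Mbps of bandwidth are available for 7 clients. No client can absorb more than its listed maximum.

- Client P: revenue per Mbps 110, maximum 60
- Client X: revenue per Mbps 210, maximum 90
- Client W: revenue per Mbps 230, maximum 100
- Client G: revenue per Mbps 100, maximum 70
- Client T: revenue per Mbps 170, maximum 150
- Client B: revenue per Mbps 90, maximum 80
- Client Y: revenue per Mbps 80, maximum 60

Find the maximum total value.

29300

Rank by revenue per Mbps: Client W 230 > Client X 210 > Client T 170 > Client P 110 > Client G 100 > Client B 90 > Client Y 80.
Client W: +100 to 100 (cap) → 30 left.
Client X has room for 90 but only 30 remain, so it gets 30.
Total = 210×30 + 230×100 = 29300.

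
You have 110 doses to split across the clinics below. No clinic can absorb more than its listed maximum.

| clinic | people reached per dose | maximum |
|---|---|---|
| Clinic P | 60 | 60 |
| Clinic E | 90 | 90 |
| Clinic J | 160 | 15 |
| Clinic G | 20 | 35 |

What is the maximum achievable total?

10800

Order the clinics by people reached per dose: Clinic J 160 > Clinic E 90 > Clinic P 60 > Clinic G 20.
Clinic J takes 15 to reach its cap of 15 — 95 left.
Clinic E: +90 to 90 (cap) — 5 left.
Clinic P has room for 60 but only 5 remain, so it gets 5.
Total = 60×5 + 90×90 + 160×15 = 10800.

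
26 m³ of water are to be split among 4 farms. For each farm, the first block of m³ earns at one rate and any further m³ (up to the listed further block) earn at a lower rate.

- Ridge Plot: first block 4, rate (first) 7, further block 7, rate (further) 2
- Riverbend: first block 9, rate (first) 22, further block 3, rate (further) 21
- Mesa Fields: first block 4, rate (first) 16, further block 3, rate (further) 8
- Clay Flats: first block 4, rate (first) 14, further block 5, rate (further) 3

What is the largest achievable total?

Treat each block as its own option and order by rate: Riverbend/first 22 > Riverbend/second 21 > Mesa Fields/first 16 > Clay Flats/first 14 > Mesa Fields/second 8 > Ridge Plot/first 7 > Clay Flats/second 3 > Ridge Plot/second 2.
Fill Riverbend first block (9 at 22) ; 17 left.
Riverbend second at 21: fill all 3 ; 14 left.
Mesa Fields first at 16: fill all 4 ; 10 left.
Clay Flats first at 14: fill all 4 ; 6 left.
Fill Mesa Fields second block (3 at 8) ; 3 left.
Ridge Plot/first: +3 of 4 at 7; pool empty.
Total = 22×9 + 21×3 + 16×4 + 14×4 + 8×3 + 7×3 = 426.

426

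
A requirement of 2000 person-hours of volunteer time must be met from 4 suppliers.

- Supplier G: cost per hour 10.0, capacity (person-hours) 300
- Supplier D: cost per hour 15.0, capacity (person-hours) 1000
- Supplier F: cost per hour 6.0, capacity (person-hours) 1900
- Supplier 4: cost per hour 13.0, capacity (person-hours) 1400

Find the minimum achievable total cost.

Cheapest first:
Take 1900 from Supplier F at 6.0 → need 100 more.
Supplier G at 10.0: take 100 of its 300 → requirement met.
Supplier 4, Supplier D: unused.
Cost = 1900×6.0 + 100×10.0 = 12400.

12400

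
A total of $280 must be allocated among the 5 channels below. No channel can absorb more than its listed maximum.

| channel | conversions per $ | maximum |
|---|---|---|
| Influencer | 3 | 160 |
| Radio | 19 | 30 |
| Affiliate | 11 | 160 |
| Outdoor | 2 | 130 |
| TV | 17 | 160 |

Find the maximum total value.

Rank by conversions per $: Radio 19 > TV 17 > Affiliate 11 > Influencer 3 > Outdoor 2.
Give Radio 30 to hit its cap of 30 ; 250 left.
TV: +160 to 160 (cap) ; 90 left.
Affiliate: +90 (room for 160) → 90. Pool exhausted.
Total = 19×30 + 11×90 + 17×160 = 4280.

4280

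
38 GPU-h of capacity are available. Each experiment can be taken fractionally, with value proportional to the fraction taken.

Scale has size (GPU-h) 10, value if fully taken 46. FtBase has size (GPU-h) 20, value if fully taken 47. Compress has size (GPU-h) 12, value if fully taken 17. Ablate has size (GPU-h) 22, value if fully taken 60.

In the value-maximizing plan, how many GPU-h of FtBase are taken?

Best value per unit of size first: Scale 46/10≈4.6, Ablate 60/22≈2.73, FtBase 47/20≈2.35, Compress 17/12≈1.42.
Take all of Scale (10 GPU-h, value 46) — 28 GPU-h left.
Take all of Ablate (22 GPU-h, value 60) — 6 GPU-h left.
Only 6 GPU-h remain; take 6/20 of FtBase for value 47×6/20 = 14.1.

6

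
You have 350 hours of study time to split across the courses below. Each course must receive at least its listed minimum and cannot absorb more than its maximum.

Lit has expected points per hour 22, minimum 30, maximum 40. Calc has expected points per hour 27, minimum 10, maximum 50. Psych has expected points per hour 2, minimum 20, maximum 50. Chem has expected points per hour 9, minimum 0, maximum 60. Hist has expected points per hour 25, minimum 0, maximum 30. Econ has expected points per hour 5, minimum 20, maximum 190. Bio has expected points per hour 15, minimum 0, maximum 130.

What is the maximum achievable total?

5610

Meeting every minimum uses 30+10+20+0+0+20+0 = 80 hours, leaving 270.
Order the courses by expected points per hour: Calc 27 > Hist 25 > Lit 22 > Bio 15 > Chem 9 > Econ 5 > Psych 2.
Give Calc 40 more to hit its cap of 50 → 230 left.
Give Hist 30 more to hit its cap of 30 → 200 left.
Lit: +10 to 40 (cap) → 190 left.
Bio: +130 to 130 (cap) → 60 left.
Give Chem 60 more to hit its cap of 60 → 0 left.
Total = 22×40 + 27×50 + 2×20 + 9×60 + 25×30 + 5×20 + 15×130 = 5610.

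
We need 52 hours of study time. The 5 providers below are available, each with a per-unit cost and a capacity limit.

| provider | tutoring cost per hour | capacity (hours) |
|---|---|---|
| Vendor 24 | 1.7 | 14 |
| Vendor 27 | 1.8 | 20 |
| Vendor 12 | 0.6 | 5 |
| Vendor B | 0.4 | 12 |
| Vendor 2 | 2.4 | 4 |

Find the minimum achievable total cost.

70

Fill from the cheapest provider first.
Vendor B at 0.4: take all 12 hours → 40 still needed.
Take 5 from Vendor 12 at 0.6 → need 35 more.
Take 14 from Vendor 24 at 1.7 → need 21 more.
Take 20 from Vendor 27 at 1.8 → need 1 more.
Take 1 from Vendor 2 at 2.4 to finish.
Cost = 12×0.4 + 5×0.6 + 14×1.7 + 20×1.8 + 1×2.4 = 70.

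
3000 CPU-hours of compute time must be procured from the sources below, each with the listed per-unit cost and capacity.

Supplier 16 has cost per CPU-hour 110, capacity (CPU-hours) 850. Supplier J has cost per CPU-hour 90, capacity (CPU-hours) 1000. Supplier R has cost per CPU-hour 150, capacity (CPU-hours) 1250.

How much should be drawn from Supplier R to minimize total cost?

1150

Cheapest first:
Supplier J at 90: take all 1000 CPU-hours — 2000 still needed.
Supplier 16 at 110: take all 850 CPU-hours — 1150 still needed.
Supplier R at 150: take 1150 of its 1250 — requirement met.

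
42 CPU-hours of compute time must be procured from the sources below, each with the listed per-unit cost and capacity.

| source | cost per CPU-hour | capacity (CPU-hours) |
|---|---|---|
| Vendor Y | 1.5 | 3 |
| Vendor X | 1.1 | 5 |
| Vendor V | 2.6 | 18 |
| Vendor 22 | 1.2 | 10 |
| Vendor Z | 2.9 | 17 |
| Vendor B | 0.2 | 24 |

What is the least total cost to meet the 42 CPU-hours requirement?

26.8

Cheapest first:
Vendor B at 0.2: take all 24 CPU-hours ; 18 still needed.
Vendor X (1.1): use full 5 ; 13 CPU-hours to go.
Vendor 22 (1.2): use full 10 ; 3 CPU-hours to go.
Take 3 from Vendor Y at 1.5 ; need 0 more.
Vendor V, Vendor Z: unused.
Cost = 24×0.2 + 5×1.1 + 10×1.2 + 3×1.5 = 26.8.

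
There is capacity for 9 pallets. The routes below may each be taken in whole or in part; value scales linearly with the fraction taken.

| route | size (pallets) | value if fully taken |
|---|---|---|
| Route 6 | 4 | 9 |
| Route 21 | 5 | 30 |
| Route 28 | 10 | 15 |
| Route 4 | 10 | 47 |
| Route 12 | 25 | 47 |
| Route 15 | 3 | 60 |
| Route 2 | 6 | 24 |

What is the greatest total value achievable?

Sort by value density: Route 15 60/3≈20, Route 21 30/5≈6, Route 4 47/10≈4.7, Route 2 24/6≈4, Route 6 9/4≈2.25, Route 12 47/25≈1.88, Route 28 15/10≈1.5.
All 3 pallets of Route 15 fit (value 60) → 6 remain.
All 5 pallets of Route 21 fit (value 30) → 1 remain.
Only 1 pallets remain; take 1/10 of Route 4 for value 47×1/10 = 4.7.
Total value = 94.7.

94.7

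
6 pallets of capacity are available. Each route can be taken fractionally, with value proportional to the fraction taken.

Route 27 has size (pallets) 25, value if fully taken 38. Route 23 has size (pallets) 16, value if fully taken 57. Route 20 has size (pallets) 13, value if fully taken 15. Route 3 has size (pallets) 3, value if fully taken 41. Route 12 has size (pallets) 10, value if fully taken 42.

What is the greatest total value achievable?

53.6

Best value per unit of size first: Route 3 41/3≈13.7, Route 12 42/10≈4.2, Route 23 57/16≈3.56, Route 27 38/25≈1.52, Route 20 15/13≈1.15.
Route 3: take in full, 3 pallets for value 41 — 3 left.
3 pallets left: a 3/10 share of Route 12 gives 42×3/10 = 12.6.
Total value = 53.6.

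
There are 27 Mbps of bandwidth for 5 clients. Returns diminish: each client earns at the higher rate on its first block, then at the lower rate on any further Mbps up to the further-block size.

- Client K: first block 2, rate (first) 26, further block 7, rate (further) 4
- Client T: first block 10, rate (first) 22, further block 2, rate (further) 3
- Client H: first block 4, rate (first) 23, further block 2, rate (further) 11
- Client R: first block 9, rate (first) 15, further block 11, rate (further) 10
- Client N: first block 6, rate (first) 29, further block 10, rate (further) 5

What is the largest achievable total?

613

Rank every tier by rate: Client N/first 29 > Client K/first 26 > Client H/first 23 > Client T/first 22 > Client R/first 15 > Client H/second 11 > Client R/second 10 > Client N/second 5 > Client K/second 4 > Client T/second 3.
Fill Client N first block (6 at 29) → 21 left.
Client K/first (26): +2 → 19 left.
Client H first at 23: fill all 4 → 15 left.
Fill Client T first block (10 at 22) → 5 left.
5 remain; put them into Client R first at 15.
Total = 29×6 + 26×2 + 23×4 + 22×10 + 15×5 = 613.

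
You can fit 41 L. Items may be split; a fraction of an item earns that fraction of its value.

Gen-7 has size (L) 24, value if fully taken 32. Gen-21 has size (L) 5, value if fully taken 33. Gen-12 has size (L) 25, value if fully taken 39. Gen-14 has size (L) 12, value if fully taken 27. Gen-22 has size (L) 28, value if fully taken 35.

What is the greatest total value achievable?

Sort by value density: Gen-21 33/5≈6.6, Gen-14 27/12≈2.25, Gen-12 39/25≈1.56, Gen-7 32/24≈1.33, Gen-22 35/28≈1.25.
Gen-21: take in full, 5 L for value 33 — 36 left.
Gen-14: take in full, 12 L for value 27 — 24 left.
Fill the last 24 L with part of Gen-12: 24/25 of it earns 37.44.
Total value = 97.44.

97.44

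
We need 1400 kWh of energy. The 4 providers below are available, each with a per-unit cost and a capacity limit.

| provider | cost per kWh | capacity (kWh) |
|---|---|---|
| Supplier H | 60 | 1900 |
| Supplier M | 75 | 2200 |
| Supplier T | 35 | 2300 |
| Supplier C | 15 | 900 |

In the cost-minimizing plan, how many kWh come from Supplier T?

Use providers in increasing cost order.
Supplier C at 15: take all 900 kWh ; 500 still needed.
Take 500 from Supplier T at 35 to finish.
Supplier H, Supplier M: unused.

500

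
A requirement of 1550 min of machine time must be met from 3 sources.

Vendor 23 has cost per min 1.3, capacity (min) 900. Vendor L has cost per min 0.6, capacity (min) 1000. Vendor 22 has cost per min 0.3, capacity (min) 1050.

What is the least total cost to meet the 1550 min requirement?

615

Use sources in increasing cost order.
Vendor 22 at 0.3: take all 1050 min ; 500 still needed.
Take 500 from Vendor L at 0.6 to finish.
Vendor 23: unused.
Cost = 1050×0.3 + 500×0.6 = 615.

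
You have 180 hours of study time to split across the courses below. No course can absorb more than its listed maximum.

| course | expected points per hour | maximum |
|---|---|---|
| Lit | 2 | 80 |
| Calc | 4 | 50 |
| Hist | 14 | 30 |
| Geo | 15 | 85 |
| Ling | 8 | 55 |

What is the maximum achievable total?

Highest expected points per hour first: Geo 15 > Hist 14 > Ling 8 > Calc 4 > Lit 2.
Geo: +85 to 85 (cap) → 95 left.
Hist: +30 to 30 (cap) → 65 left.
Ling: +55 to 55 (cap) → 10 left.
Calc has room for 50 but only 10 remain, so it gets 10.
Total = 4×10 + 14×30 + 15×85 + 8×55 = 2175.

2175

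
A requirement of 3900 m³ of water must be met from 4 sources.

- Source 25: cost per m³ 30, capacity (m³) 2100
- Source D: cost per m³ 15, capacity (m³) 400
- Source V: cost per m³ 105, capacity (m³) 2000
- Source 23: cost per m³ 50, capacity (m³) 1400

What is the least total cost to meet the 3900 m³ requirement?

139000

Use sources in increasing cost order.
Take 400 from Source D at 15 ; need 3500 more.
Source 25 at 30: take all 2100 m³ ; 1400 still needed.
Take 1400 from Source 23 at 50 ; need 0 more.
Source V: unused.
Cost = 400×15 + 2100×30 + 1400×50 = 139000.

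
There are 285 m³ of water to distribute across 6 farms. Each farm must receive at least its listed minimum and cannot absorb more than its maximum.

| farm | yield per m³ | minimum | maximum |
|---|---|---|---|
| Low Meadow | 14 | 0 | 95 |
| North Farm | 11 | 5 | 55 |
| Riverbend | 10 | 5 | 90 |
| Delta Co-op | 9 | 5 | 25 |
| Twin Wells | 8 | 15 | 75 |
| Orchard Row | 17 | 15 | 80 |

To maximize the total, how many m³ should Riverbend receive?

35

Meeting every minimum uses 0+5+5+5+15+15 = 45 m³, leaving 240.
Rank by yield per m³: Orchard Row 17 > Low Meadow 14 > North Farm 11 > Riverbend 10 > Delta Co-op 9 > Twin Wells 8.
Orchard Row: +65 to 80 (cap) → 175 left.
Low Meadow takes 95 more to reach its cap of 95 → 80 left.
Give North Farm 50 more to hit its cap of 55 → 30 left.
Riverbend: +30 (room for 85) → 35. Pool exhausted.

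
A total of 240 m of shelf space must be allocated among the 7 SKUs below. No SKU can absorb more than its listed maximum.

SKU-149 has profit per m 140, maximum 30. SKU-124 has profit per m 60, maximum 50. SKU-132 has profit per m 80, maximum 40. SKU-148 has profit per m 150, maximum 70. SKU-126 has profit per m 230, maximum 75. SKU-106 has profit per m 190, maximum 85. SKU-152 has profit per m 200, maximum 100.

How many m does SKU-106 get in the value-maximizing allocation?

Order the SKUs by profit per m: SKU-126 230 > SKU-152 200 > SKU-106 190 > SKU-148 150 > SKU-149 140 > SKU-132 80 > SKU-124 60.
Give SKU-126 75 to hit its cap of 75 → 165 left.
SKU-152: +100 to 100 (cap) → 65 left.
SKU-106 has room for 85 but only 65 remain, so it gets 65.

65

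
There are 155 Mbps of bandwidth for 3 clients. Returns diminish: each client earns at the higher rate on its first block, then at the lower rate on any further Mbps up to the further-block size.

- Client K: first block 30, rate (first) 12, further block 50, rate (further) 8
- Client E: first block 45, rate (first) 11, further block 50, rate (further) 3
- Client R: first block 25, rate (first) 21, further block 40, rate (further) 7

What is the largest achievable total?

Treat each block as its own option and order by rate: Client R/tier1 21 > Client K/tier1 12 > Client E/tier1 11 > Client K/tier2 8 > Client R/tier2 7 > Client E/tier2 3.
Client R tier1 at 21: fill all 25 → 130 left.
Fill Client K tier1 block (30 at 12) → 100 left.
Client E tier1 at 11: fill all 45 → 55 left.
Fill Client K tier2 block (50 at 8) → 5 left.
Client R/tier2: +5 of 40 at 7; pool empty.
Total = 21×25 + 12×30 + 11×45 + 8×50 + 7×5 = 1815.

1815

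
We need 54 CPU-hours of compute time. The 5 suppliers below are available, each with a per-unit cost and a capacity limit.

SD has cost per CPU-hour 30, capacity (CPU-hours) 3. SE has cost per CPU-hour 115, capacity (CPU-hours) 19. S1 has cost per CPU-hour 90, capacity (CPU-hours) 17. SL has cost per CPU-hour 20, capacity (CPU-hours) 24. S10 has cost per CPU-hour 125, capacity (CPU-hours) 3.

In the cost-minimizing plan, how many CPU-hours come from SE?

Cheapest first:
SL at 20: take all 24 CPU-hours — 30 still needed.
Take 3 from SD at 30 — need 27 more.
S1 at 90: take all 17 CPU-hours — 10 still needed.
SE (115): take the remaining 10 — done.
S10: unused.

10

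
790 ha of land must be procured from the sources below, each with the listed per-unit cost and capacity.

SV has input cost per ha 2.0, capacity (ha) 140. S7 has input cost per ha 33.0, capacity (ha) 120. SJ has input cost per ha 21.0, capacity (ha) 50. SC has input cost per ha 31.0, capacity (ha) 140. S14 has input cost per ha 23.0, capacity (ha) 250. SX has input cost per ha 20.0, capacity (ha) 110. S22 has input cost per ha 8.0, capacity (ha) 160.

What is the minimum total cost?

13040

Fill from the cheapest source first.
SV at 2.0: take all 140 ha — 650 still needed.
Take 160 from S22 at 8.0 — need 490 more.
Take 110 from SX at 20.0 — need 380 more.
Take 50 from SJ at 21.0 — need 330 more.
S14 (23.0): use full 250 — 80 ha to go.
SC (31.0): take the remaining 80 — done.
S7: unused.
Cost = 140×2.0 + 160×8.0 + 110×20.0 + 50×21.0 + 250×23.0 + 80×31.0 = 13040.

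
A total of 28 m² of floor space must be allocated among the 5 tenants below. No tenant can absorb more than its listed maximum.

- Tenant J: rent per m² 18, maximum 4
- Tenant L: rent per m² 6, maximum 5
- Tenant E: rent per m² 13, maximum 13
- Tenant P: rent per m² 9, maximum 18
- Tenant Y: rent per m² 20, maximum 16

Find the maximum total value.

496

Highest rent per m² first: Tenant Y 20 > Tenant J 18 > Tenant E 13 > Tenant P 9 > Tenant L 6.
Tenant Y takes 16 to reach its cap of 16 → 12 left.
Tenant J takes 4 to reach its cap of 4 → 8 left.
Only 8 left; Tenant E takes them to reach 8.
Total = 18×4 + 13×8 + 20×16 = 496.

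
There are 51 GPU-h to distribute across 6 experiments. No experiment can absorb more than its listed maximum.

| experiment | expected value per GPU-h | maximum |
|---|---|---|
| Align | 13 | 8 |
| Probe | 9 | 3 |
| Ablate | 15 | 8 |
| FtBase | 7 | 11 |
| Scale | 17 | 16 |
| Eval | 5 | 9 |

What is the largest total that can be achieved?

625

Order the experiments by expected value per GPU-h: Scale 17 > Ablate 15 > Align 13 > Probe 9 > FtBase 7 > Eval 5.
Scale takes 16 to reach its cap of 16 ; 35 left.
Ablate: +8 to 8 (cap) ; 27 left.
Align: +8 to 8 (cap) ; 19 left.
Probe: +3 to 3 (cap) ; 16 left.
FtBase: +11 to 11 (cap) ; 5 left.
Eval has room for 9 but only 5 remain, so it gets 5.
Total = 13×8 + 9×3 + 15×8 + 7×11 + 17×16 + 5×5 = 625.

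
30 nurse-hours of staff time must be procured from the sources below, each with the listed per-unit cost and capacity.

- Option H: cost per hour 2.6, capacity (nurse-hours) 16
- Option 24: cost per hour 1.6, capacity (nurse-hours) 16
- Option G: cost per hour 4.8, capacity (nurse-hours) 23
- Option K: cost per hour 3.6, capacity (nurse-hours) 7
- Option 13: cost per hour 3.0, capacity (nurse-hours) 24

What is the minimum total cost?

62

Fill from the cheapest source first.
Option 24 at 1.6: take all 16 nurse-hours — 14 still needed.
Take 14 from Option H at 2.6 to finish.
Option 13, Option K, Option G: unused.
Cost = 16×1.6 + 14×2.6 = 62.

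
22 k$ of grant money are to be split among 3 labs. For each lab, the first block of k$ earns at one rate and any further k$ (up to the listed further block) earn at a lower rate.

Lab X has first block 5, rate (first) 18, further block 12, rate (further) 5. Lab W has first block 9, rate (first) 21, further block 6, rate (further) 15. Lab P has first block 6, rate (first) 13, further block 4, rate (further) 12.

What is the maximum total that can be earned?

Rank every tier by rate: Lab W/tier1 21 > Lab X/tier1 18 > Lab W/tier2 15 > Lab P/tier1 13 > Lab P/tier2 12 > Lab X/tier2 5.
Fill Lab W tier1 block (9 at 21) → 13 left.
Lab X tier1 at 18: fill all 5 → 8 left.
Fill Lab W tier2 block (6 at 15) → 2 left.
Lab P tier1 at 13: only 2 left, fill 2.
Total = 21×9 + 18×5 + 15×6 + 13×2 = 395.

395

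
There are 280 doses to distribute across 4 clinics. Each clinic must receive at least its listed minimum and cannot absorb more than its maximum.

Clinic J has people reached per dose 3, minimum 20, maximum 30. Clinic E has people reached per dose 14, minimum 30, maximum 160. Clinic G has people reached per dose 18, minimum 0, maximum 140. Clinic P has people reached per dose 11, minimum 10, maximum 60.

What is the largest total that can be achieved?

4230

Meeting every minimum uses 20+30+0+10 = 60 doses, leaving 220.
Highest people reached per dose first: Clinic G 18 > Clinic E 14 > Clinic P 11 > Clinic J 3.
Give Clinic G 140 more to hit its cap of 140 ; 80 left.
Clinic E has room for 130 more but only 80 remain, so it gets 110.
Total = 3×20 + 14×110 + 18×140 + 11×10 = 4230.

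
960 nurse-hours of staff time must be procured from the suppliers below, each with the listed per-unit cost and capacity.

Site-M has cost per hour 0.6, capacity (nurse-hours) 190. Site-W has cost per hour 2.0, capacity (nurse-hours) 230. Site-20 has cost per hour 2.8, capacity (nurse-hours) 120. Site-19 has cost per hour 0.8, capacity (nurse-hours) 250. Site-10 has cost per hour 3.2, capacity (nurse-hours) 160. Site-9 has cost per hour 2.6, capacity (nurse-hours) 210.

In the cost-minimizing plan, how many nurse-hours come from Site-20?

Fill from the cheapest supplier first.
Site-M at 0.6: take all 190 nurse-hours ; 770 still needed.
Site-19 at 0.8: take all 250 nurse-hours ; 520 still needed.
Site-W (2.0): use full 230 ; 290 nurse-hours to go.
Take 210 from Site-9 at 2.6 ; need 80 more.
Take 80 from Site-20 at 2.8 to finish.
Site-10: unused.

80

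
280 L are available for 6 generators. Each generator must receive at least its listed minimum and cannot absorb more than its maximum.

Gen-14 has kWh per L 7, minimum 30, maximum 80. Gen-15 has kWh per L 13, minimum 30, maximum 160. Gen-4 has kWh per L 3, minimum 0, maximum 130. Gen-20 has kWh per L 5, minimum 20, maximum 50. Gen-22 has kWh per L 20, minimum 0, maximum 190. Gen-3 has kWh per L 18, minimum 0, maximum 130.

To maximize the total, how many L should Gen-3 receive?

10

Meeting every minimum uses 30+30+0+20+0+0 = 80 L, leaving 200.
Highest kWh per L first: Gen-22 20 > Gen-3 18 > Gen-15 13 > Gen-14 7 > Gen-20 5 > Gen-4 3.
Give Gen-22 190 more to hit its cap of 190 — 10 left.
Only 10 left; Gen-3 takes them to reach 10.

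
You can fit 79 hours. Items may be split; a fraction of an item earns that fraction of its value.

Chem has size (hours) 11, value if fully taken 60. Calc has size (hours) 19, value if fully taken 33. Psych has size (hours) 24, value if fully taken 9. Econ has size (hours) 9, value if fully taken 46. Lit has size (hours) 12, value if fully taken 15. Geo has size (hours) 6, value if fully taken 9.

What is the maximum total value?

171.25

Rank by value-to-size ratio: Chem 60/11≈5.45, Econ 46/9≈5.11, Calc 33/19≈1.74, Geo 9/6≈1.5, Lit 15/12≈1.25, Psych 9/24≈0.375.
Take all of Chem (11 hours, value 60) → 68 hours left.
Take all of Econ (9 hours, value 46) → 59 hours left.
All 19 hours of Calc fit (value 33) → 40 remain.
All 6 hours of Geo fit (value 9) → 34 remain.
Lit: take in full, 12 hours for value 15 → 22 left.
22 hours left: a 22/24 share of Psych gives 9×22/24 = 8.25.
Total value = 171.25.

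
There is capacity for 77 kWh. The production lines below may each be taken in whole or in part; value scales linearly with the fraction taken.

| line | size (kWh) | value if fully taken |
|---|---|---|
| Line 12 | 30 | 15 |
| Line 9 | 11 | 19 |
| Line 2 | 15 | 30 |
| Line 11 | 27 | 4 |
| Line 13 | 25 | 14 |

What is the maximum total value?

76

Sort by value density: Line 2 30/15≈2, Line 9 19/11≈1.73, Line 13 14/25≈0.56, Line 12 15/30≈0.5, Line 11 4/27≈0.148.
All 15 kWh of Line 2 fit (value 30) ; 62 remain.
Take all of Line 9 (11 kWh, value 19) ; 51 kWh left.
Take all of Line 13 (25 kWh, value 14) ; 26 kWh left.
Only 26 kWh remain; take 26/30 of Line 12 for value 15×26/30 = 13.
Total value = 76.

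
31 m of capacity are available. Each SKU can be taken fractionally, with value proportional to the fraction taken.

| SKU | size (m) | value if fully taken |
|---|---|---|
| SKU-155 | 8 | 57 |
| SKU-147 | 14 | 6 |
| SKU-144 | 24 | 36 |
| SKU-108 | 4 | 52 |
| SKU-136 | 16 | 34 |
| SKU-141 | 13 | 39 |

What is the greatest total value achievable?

160.75

Best value per unit of size first: SKU-108 52/4≈13, SKU-155 57/8≈7.12, SKU-141 39/13≈3, SKU-136 34/16≈2.12, SKU-144 36/24≈1.5, SKU-147 6/14≈0.429.
SKU-108: take in full, 4 m for value 52 → 27 left.
Take all of SKU-155 (8 m, value 57) → 19 m left.
Take all of SKU-141 (13 m, value 39) → 6 m left.
Only 6 m remain; take 6/16 of SKU-136 for value 34×6/16 = 12.75.
Total value = 160.75.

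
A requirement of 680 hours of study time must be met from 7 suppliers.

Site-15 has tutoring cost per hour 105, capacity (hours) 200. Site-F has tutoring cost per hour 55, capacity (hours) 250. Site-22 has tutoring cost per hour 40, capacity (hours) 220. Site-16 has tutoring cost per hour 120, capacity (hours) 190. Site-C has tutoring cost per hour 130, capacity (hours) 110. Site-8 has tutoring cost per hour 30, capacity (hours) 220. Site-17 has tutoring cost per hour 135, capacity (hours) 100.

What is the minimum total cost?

28600

Use suppliers in increasing cost order.
Site-8 at 30: take all 220 hours — 460 still needed.
Site-22 at 40: take all 220 hours — 240 still needed.
Site-F (55): take the remaining 240 — done.
Site-15, Site-16, Site-C, Site-17: unused.
Cost = 220×30 + 220×40 + 240×55 = 28600.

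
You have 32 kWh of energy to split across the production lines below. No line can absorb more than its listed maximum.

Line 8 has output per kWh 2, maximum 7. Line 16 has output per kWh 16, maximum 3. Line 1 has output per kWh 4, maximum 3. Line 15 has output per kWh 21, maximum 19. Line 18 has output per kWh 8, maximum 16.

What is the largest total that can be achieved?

527

Order the production lines by output per kWh: Line 15 21 > Line 16 16 > Line 18 8 > Line 1 4 > Line 8 2.
Line 15: +19 to 19 (cap) → 13 left.
Give Line 16 3 to hit its cap of 3 → 10 left.
Only 10 left; Line 18 takes them to reach 10.
Total = 16×3 + 21×19 + 8×10 = 527.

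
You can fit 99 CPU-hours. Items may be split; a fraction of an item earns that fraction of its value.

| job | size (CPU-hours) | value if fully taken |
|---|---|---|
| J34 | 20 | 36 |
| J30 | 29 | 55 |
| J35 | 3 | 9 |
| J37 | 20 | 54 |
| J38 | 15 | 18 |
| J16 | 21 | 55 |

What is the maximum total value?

216.2

Sort by value density: J35 9/3≈3, J37 54/20≈2.7, J16 55/21≈2.62, J30 55/29≈1.9, J34 36/20≈1.8, J38 18/15≈1.2.
All 3 CPU-hours of J35 fit (value 9) ; 96 remain.
Take all of J37 (20 CPU-hours, value 54) ; 76 CPU-hours left.
All 21 CPU-hours of J16 fit (value 55) ; 55 remain.
J30: take in full, 29 CPU-hours for value 55 ; 26 left.
Take all of J34 (20 CPU-hours, value 36) ; 6 CPU-hours left.
6 CPU-hours left: a 6/15 share of J38 gives 18×6/15 = 7.2.
Total value = 216.2.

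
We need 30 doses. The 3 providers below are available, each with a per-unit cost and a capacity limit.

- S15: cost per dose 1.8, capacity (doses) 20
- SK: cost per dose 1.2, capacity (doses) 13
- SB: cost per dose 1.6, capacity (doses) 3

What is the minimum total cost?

45.6

Cheapest first:
SK (1.2): use full 13 ; 17 doses to go.
SB at 1.6: take all 3 doses ; 14 still needed.
S15 (1.8): take the remaining 14 ; done.
Cost = 13×1.2 + 3×1.6 + 14×1.8 = 45.6.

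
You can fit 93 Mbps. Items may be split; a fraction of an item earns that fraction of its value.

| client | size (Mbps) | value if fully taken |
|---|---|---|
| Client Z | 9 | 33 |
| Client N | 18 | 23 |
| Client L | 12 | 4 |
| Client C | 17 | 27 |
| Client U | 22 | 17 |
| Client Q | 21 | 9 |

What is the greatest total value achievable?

111

Sort by value density: Client Z 33/9≈3.67, Client C 27/17≈1.59, Client N 23/18≈1.28, Client U 17/22≈0.773, Client Q 9/21≈0.429, Client L 4/12≈0.333.
Client Z: take in full, 9 Mbps for value 33 — 84 left.
All 17 Mbps of Client C fit (value 27) — 67 remain.
All 18 Mbps of Client N fit (value 23) — 49 remain.
Client U: take in full, 22 Mbps for value 17 — 27 left.
All 21 Mbps of Client Q fit (value 9) — 6 remain.
Fill the last 6 Mbps with part of Client L: 6/12 of it earns 2.
Total value = 111.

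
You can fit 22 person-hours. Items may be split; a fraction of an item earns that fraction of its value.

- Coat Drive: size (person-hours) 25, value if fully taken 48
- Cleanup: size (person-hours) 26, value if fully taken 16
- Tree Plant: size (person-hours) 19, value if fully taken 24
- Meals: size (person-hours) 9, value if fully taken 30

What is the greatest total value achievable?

Rank by value-to-size ratio: Meals 30/9≈3.33, Coat Drive 48/25≈1.92, Tree Plant 24/19≈1.26, Cleanup 16/26≈0.615.
All 9 person-hours of Meals fit (value 30) → 13 remain.
13 person-hours left: a 13/25 share of Coat Drive gives 48×13/25 = 24.96.
Total value = 54.96.

54.96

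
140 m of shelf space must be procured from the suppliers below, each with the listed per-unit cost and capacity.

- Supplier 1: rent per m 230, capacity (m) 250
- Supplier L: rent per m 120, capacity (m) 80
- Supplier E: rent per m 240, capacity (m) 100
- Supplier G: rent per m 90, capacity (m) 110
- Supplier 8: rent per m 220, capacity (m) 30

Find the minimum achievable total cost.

13500

Fill from the cheapest supplier first.
Supplier G (90): use full 110 — 30 m to go.
Supplier L (120): take the remaining 30 — done.
Supplier 8, Supplier 1, Supplier E: unused.
Cost = 110×90 + 30×120 = 13500.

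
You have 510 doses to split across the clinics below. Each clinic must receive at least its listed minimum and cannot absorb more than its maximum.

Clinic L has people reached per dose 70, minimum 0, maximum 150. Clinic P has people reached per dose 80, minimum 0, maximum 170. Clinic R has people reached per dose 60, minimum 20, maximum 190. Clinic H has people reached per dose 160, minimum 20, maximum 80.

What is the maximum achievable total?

Meeting every minimum uses 0+0+20+20 = 40 doses, leaving 470.
Rank by people reached per dose: Clinic H 160 > Clinic P 80 > Clinic L 70 > Clinic R 60.
Give Clinic H 60 more to hit its cap of 80 ; 410 left.
Clinic P takes 170 more to reach its cap of 170 ; 240 left.
Give Clinic L 150 more to hit its cap of 150 ; 90 left.
Only 90 left; Clinic R takes them to reach 110.
Total = 70×150 + 80×170 + 60×110 + 160×80 = 43500.

43500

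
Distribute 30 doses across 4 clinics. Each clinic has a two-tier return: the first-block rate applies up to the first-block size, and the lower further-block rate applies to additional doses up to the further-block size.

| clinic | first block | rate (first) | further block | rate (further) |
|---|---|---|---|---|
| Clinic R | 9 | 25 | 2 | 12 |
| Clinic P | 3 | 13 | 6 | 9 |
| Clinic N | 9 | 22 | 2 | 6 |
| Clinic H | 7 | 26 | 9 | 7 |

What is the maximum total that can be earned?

668

Order all 8 blocks by rate: Clinic H/T1 26 > Clinic R/T1 25 > Clinic N/T1 22 > Clinic P/T1 13 > Clinic R/T2 12 > Clinic P/T2 9 > Clinic H/T2 7 > Clinic N/T2 6.
Clinic H T1 at 26: fill all 7 — 23 left.
Fill Clinic R T1 block (9 at 25) — 14 left.
Fill Clinic N T1 block (9 at 22) — 5 left.
Clinic P T1 at 13: fill all 3 — 2 left.
Clinic R T2 at 12: fill all 2 — 0 left.
Total = 26×7 + 25×9 + 22×9 + 13×3 + 12×2 = 668.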